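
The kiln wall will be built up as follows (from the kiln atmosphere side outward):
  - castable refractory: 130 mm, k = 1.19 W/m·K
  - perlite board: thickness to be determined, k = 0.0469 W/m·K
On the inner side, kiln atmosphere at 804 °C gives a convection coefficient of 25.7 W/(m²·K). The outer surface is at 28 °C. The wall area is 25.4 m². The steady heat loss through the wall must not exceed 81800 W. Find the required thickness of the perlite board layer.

L ≈ 4.35 mm

Using the resistance-network approach (series):
R_inner film = 1/(h_i·A) = 1/(25.7×25.4) = 0.001532 K/W
R_castable refractory = L/(kA) = 0.13/(1.19×25.4) = 0.004301 K/W
Sum of the known resistances R_other = 0.005833 K/W
Required total resistance R_tot = ΔT/Q_allow = 776/81800 = 0.009487 K/W
R_perlite board = R_tot − R_other = 0.003654 K/W
L = R·k·A = 0.003654×0.0469×25.4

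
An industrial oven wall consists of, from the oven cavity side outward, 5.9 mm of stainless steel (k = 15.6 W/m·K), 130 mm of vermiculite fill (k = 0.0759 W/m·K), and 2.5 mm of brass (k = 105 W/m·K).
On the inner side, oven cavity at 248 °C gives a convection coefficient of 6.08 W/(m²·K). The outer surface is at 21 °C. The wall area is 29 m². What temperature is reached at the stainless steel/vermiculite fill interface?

Model the wall as resistances in series:
R_inner film = 1/(h_i·A) = 1/(6.08×29) = 0.005672 K/W
R_stainless steel = L/(kA) = 0.0059/(15.6×29) = 1.304×10^-5 K/W
R_vermiculite fill = L/(kA) = 0.13/(0.0759×29) = 0.05906 K/W
R_brass = L/(kA) = 0.0025/(105×29) = 8.21×10^-7 K/W
R_total = 0.06475 K/W;  Q = ΔT/R_total = 227/0.06475 = 3506 W
T_interface = T_inner − Q·ΣR(inner→interface) = 248 − 3510×0.005685

T ≈ 228 °C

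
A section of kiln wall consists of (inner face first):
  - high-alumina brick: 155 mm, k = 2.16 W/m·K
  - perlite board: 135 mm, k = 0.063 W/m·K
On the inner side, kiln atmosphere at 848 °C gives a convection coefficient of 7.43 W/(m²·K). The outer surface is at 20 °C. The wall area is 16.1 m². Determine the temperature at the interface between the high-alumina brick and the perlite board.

T ≈ 775 °C

Treating each layer as a thermal resistance in series:
R_inner film = 1/(h_i·A) = 1/(7.43×16.1) = 0.00836 K/W
R_high-alumina brick = L/(kA) = 0.155/(2.16×16.1) = 0.004457 K/W
R_perlite board = L/(kA) = 0.135/(0.063×16.1) = 0.1331 K/W
R_total = 0.1459 K/W;  Q = ΔT/R_total = 828/0.1459 = 5675 W
T_interface = T_inner − Q·ΣR(inner→interface) = 848 − 5670×0.01282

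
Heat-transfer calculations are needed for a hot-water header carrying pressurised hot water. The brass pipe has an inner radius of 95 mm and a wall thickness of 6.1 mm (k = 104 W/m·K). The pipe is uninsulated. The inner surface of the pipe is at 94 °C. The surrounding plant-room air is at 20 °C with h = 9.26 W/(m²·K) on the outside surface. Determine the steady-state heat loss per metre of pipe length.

Radial resistances (cylindrical: R_cond = ln(r_o/r_i)/(2πkL), R_conv = 1/(h·2πrL)):
R_brass pipe wall = ln(101.1/95)/(2π×104×1) = 9.524×10^-5 K/W
R_outer film = 1/(h_o·2πr_oL) = 1/(9.26×2π×0.1011×1) = 0.17 K/W
R_total = 0.1701 K/W
Q = ΔT/R_total = 74/0.1701

q′ ≈ 435 W/m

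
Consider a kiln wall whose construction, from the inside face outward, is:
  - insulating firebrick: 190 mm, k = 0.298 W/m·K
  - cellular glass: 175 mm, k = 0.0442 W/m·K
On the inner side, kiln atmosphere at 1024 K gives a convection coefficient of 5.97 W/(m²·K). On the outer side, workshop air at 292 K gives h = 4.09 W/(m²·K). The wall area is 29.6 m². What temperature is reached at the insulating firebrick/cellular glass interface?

Series thermal resistances:
R_inner film = 1/(h_i·A) = 1/(5.97×29.6) = 0.005659 K/W
R_insulating firebrick = L/(kA) = 0.19/(0.298×29.6) = 0.02154 K/W
R_cellular glass = L/(kA) = 0.175/(0.0442×29.6) = 0.1338 K/W
R_outer film = 1/(h_o·A) = 1/(4.09×29.6) = 0.00826 K/W
R_total = 0.1692 K/W;  Q = ΔT/R_total = 732/0.1692 = 4326 W
T_interface = T_inner − Q·ΣR(inner→interface) = 1024 − 4330×0.0272

T ≈ 906 K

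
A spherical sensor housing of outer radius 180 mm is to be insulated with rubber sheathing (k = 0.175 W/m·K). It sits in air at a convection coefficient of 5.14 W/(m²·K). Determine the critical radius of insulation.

r_cr ≈ 68.1 mm

For a sphere r_cr = 2k/h = 2×0.175/5.14
r_cr = 68.1 mm; since the bare radius (180 mm) is above r_cr, any added insulation will reduce heat loss.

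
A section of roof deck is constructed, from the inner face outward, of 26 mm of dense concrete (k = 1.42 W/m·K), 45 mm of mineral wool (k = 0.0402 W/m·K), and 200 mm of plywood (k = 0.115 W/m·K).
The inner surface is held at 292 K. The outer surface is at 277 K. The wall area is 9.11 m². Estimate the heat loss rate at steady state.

Q ≈ 47.5 W

Series thermal resistances:
R_dense concrete = L/(kA) = 0.026/(1.42×9.11) = 0.00201 K/W
R_mineral wool = L/(kA) = 0.045/(0.0402×9.11) = 0.1229 K/W
R_plywood = L/(kA) = 0.2/(0.115×9.11) = 0.1909 K/W
R_total = 0.3158 K/W
Q = ΔT / R_total = 15 / 0.3158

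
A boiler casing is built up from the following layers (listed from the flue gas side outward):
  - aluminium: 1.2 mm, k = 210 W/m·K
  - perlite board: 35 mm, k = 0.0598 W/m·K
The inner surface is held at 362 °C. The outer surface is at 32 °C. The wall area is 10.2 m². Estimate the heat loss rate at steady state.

Treating each layer as a thermal resistance in series:
R_aluminium = L/(kA) = 0.0012/(210×10.2) = 5.602×10^-7 K/W
R_perlite board = L/(kA) = 0.035/(0.0598×10.2) = 0.05738 K/W
R_total = 0.05738 K/W
Q = ΔT / R_total = 330 / 0.05738

Q ≈ 5750 W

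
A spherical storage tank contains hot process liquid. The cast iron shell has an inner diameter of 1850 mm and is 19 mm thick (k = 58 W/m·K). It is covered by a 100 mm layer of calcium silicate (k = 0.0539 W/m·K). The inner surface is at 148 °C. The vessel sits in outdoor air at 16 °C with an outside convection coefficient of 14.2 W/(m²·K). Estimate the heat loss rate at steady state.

Spherical conduction: R = (1/r_in − 1/r_out)/(4πk) per layer; series-sum.
R_cast iron shell = (1/0.925 − 1/0.944)/(4π×58) = 2.985×10^-5 K/W
R_calcium silicate = (1/0.944 − 1/1.044)/(4π×0.0539) = 0.1498 K/W
R_outer film = 1/(h·4πr_o²) = 1/(14.2×4π×1.044²) = 0.005142 K/W
R_total = 0.155 K/W
Q = ΔT/R_total = 132/0.155

Q ≈ 852 W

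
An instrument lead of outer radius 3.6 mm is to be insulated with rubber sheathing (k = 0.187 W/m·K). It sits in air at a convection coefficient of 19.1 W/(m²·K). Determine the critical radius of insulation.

For a cylinder r_cr = k/h = 0.187/19.1
r_cr = 9.79 mm; since the bare radius (3.6 mm) is below r_cr, adding a thin layer of insulation will *increase* heat loss.

r_cr ≈ 9.79 mm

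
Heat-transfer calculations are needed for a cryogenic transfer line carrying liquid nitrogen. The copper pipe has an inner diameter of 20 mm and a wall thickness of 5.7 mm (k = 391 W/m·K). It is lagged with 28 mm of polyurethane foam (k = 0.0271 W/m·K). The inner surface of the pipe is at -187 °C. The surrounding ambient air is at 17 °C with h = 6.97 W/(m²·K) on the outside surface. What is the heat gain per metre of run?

q′ ≈ 31.2 W/m

Radial resistances (cylindrical: R_cond = ln(r_o/r_i)/(2πkL), R_conv = 1/(h·2πrL)):
R_copper pipe wall = ln(15.7/10)/(2π×391×1) = 1.836×10^-4 K/W
R_polyurethane foam = ln(43.7/15.7)/(2π×0.0271×1) = 6.012 K/W
R_outer film = 1/(h_o·2πr_oL) = 1/(6.97×2π×0.0437×1) = 0.5225 K/W
R_total = 6.535 K/W
Q = ΔT/R_total = 204/6.535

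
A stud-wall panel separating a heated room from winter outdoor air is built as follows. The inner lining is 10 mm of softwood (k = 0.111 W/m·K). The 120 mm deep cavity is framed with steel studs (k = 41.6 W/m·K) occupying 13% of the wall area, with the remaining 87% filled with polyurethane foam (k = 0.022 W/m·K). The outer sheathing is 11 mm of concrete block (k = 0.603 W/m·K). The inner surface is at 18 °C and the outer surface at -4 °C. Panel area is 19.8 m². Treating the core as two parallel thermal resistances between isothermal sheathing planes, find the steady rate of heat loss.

Sheathing layers in series; stud and cavity paths in parallel between them.
R_inner = 0.01/(0.111×19.8) = 0.00455 K/W
R_stud  = 0.12/(41.6×0.13×19.8) = 0.001121 K/W
R_cav   = 0.12/(0.022×0.87×19.8) = 0.3166 K/W
1/R_core = 1/R_stud + 1/R_cav → R_core = 0.001117 K/W
R_outer = 0.011/(0.603×19.8) = 9.213×10^-4 K/W
R_total = 0.006588 K/W
Q = ΔT/R_total = 22/0.006588

Q ≈ 3340 W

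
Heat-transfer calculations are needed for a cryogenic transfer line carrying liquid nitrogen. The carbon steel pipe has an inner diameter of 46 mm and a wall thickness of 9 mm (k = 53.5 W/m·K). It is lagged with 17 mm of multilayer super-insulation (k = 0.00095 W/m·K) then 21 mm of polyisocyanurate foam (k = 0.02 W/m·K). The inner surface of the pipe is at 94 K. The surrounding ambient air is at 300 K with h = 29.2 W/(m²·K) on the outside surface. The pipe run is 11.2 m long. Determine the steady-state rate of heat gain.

Per-layer cylindrical resistances, series-summed:
R_carbon steel pipe wall = ln(32/23)/(2π×53.5×11.2) = 8.772×10^-5 K/W
R_multilayer super-insulation = ln(49/32)/(2π×0.00095×11.2) = 6.373 K/W
R_polyisocyanurate foam = ln(70/49)/(2π×0.02×11.2) = 0.2534 K/W
R_outer film = 1/(h_o·2πr_oL) = 1/(29.2×2π×0.07×11.2) = 0.006952 K/W
R_total = 6.634 K/W
Q = ΔT/R_total = 206/6.634

Q ≈ 31.1 W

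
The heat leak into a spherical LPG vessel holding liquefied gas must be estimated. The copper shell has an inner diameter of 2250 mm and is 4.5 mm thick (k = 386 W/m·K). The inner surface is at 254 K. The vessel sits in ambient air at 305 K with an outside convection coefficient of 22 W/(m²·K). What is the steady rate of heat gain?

Spherical conduction: R = (1/r_in − 1/r_out)/(4πk) per layer; series-sum.
R_copper shell = (1/1.125 − 1/1.1295)/(4π×386) = 7.301×10^-7 K/W
R_outer film = 1/(h·4πr_o²) = 1/(22×4π×1.1295²) = 0.002835 K/W
R_total = 0.002836 K/W
Q = ΔT/R_total = 51/0.002836

Q ≈ 18000 W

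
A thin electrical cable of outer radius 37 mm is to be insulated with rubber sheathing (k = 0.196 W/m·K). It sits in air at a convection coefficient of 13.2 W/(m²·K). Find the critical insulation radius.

For a cylinder r_cr = k/h = 0.196/13.2
r_cr = 14.8 mm; since the bare radius (37 mm) is above r_cr, any added insulation will reduce heat loss.

r_cr ≈ 14.8 mm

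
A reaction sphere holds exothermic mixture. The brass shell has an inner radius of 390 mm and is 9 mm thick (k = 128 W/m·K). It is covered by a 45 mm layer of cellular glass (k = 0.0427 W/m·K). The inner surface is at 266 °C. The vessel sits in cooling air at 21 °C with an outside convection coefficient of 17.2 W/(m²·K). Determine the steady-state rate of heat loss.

Q ≈ 493 W

For a spherical shell R = (1/r₁ − 1/r₂)/(4πk); film R = 1/(h·4πr²). In series:
R_brass shell = (1/0.39 − 1/0.399)/(4π×128) = 3.596×10^-5 K/W
R_cellular glass = (1/0.399 − 1/0.444)/(4π×0.0427) = 0.4734 K/W
R_outer film = 1/(h·4πr_o²) = 1/(17.2×4π×0.444²) = 0.02347 K/W
R_total = 0.4969 K/W
Q = ΔT/R_total = 245/0.4969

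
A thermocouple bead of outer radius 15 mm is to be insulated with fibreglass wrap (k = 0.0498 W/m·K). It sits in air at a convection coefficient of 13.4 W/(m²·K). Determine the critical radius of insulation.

r_cr ≈ 7.43 mm

For a sphere r_cr = 2k/h = 2×0.0498/13.4
r_cr = 7.43 mm; since the bare radius (15 mm) is above r_cr, any added insulation will reduce heat loss.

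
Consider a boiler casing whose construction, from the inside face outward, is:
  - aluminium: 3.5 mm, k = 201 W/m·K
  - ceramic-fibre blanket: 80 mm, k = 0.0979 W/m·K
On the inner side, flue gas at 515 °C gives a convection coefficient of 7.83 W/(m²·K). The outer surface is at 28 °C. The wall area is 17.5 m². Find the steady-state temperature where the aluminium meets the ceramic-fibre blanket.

Model the wall as resistances in series:
R_inner film = 1/(h_i·A) = 1/(7.83×17.5) = 0.007298 K/W
R_aluminium = L/(kA) = 0.0035/(201×17.5) = 9.95×10^-7 K/W
R_ceramic-fibre blanket = L/(kA) = 0.08/(0.0979×17.5) = 0.04669 K/W
R_total = 0.05399 K/W;  Q = ΔT/R_total = 487/0.05399 = 9020 W
T_interface = T_inner − Q·ΣR(inner→interface) = 515 − 9020×0.007299

T ≈ 449 °C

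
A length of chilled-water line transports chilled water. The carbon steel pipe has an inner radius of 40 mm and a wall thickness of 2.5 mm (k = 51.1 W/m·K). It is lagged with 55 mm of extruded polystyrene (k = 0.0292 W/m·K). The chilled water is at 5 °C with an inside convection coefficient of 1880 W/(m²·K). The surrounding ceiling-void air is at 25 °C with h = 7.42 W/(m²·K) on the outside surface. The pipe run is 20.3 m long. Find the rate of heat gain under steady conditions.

Q ≈ 85.5 W

For a radial system each layer contributes R = ln(r_out/r_in)/(2πkL); films add R = 1/(hA).
R_inner film = 1/(h_i·2πr₁L) = 1/(1880×2π×0.04×20.3) = 1.043×10^-4 K/W
R_carbon steel pipe wall = ln(42.5/40)/(2π×51.1×20.3) = 9.301×10^-6 K/W
R_extruded polystyrene = ln(97.5/42.5)/(2π×0.0292×20.3) = 0.2229 K/W
R_outer film = 1/(h_o·2πr_oL) = 1/(7.42×2π×0.0975×20.3) = 0.01084 K/W
R_total = 0.2339 K/W
Q = ΔT/R_total = 20/0.2339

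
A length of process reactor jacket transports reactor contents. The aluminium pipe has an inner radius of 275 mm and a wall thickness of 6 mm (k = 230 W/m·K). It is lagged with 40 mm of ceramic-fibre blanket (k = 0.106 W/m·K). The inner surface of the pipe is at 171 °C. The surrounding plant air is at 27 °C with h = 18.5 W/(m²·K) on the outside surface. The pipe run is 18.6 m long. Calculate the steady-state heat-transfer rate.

Cylindrical conduction, so R = ln(r₂/r₁)/(2πkL) per layer, in series:
R_aluminium pipe wall = ln(281/275)/(2π×230×18.6) = 8.03×10^-7 K/W
R_ceramic-fibre blanket = ln(321/281)/(2π×0.106×18.6) = 0.01074 K/W
R_outer film = 1/(h_o·2πr_oL) = 1/(18.5×2π×0.321×18.6) = 0.001441 K/W
R_total = 0.01218 K/W
Q = ΔT/R_total = 144/0.01218

Q ≈ 11800 W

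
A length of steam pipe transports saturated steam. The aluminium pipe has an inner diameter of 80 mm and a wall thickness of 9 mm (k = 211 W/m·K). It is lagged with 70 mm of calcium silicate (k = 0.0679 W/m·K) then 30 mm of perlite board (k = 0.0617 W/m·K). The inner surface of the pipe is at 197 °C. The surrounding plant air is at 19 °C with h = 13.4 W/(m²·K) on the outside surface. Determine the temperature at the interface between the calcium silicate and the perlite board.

Radial resistances (cylindrical: R_cond = ln(r_o/r_i)/(2πkL), R_conv = 1/(h·2πrL)):
R_aluminium pipe wall = ln(49/40)/(2π×211×1) = 1.531×10^-4 K/W
R_calcium silicate = ln(119/49)/(2π×0.0679×1) = 2.08 K/W
R_perlite board = ln(149/119)/(2π×0.0617×1) = 0.5799 K/W
R_outer film = 1/(h_o·2πr_oL) = 1/(13.4×2π×0.149×1) = 0.07971 K/W
R_total = 2.74 K/W
Q = ΔT/R_total = 178/2.74
Q = 65 W/m
T_interface = T_inner − Q·ΣR(inner→interface) = 197 − 65×2.08

T ≈ 61.9 °C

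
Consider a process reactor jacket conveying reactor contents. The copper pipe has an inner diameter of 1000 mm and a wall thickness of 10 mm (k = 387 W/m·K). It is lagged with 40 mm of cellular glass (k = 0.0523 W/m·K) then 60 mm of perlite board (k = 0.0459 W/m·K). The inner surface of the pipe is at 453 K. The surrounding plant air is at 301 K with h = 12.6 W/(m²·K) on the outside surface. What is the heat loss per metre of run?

q′ ≈ 249 W/m

Treating each annulus and film as a series resistance:
R_copper pipe wall = ln(510/500)/(2π×387×1) = 8.144×10^-6 K/W
R_cellular glass = ln(550/510)/(2π×0.0523×1) = 0.2298 K/W
R_perlite board = ln(610/550)/(2π×0.0459×1) = 0.359 K/W
R_outer film = 1/(h_o·2πr_oL) = 1/(12.6×2π×0.61×1) = 0.02071 K/W
R_total = 0.6095 K/W
Q = ΔT/R_total = 152/0.6095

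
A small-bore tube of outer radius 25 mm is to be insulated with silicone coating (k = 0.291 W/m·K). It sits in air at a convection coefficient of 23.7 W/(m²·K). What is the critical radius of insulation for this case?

For a cylinder r_cr = k/h = 0.291/23.7
r_cr = 12.3 mm; since the bare radius (25 mm) is above r_cr, any added insulation will reduce heat loss.

r_cr ≈ 12.3 mm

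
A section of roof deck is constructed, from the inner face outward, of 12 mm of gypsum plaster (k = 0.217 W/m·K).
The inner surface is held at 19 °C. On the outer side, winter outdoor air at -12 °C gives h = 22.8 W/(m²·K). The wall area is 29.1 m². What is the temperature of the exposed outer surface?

T ≈ 1.71 °C

Model the wall as resistances in series:
R_gypsum plaster = L/(kA) = 0.012/(0.217×29.1) = 0.0019 K/W
R_outer film = 1/(h_o·A) = 1/(22.8×29.1) = 0.001507 K/W
R_total = 0.003408 K/W;  Q = ΔT/R_total = 31/0.003408 = 9097 W
T_interface = T_inner − Q·ΣR(inner→interface) = 19 − 9100×0.0019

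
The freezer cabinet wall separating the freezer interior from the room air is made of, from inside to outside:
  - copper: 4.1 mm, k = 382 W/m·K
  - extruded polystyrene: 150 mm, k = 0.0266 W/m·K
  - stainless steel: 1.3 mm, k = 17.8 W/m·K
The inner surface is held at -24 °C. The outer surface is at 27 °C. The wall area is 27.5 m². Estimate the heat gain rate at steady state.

Q ≈ 249 W

Using the resistance-network approach (series):
R_copper = L/(kA) = 0.0041/(382×27.5) = 3.903×10^-7 K/W
R_extruded polystyrene = L/(kA) = 0.15/(0.0266×27.5) = 0.2051 K/W
R_stainless steel = L/(kA) = 0.0013/(17.8×27.5) = 2.656×10^-6 K/W
R_total = 0.2051 K/W
Q = ΔT / R_total = 51 / 0.2051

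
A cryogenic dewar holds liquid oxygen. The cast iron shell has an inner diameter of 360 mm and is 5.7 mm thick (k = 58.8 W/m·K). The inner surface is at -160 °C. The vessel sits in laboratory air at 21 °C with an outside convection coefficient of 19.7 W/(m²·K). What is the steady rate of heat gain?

Spherical conduction: R = (1/r_in − 1/r_out)/(4πk) per layer; series-sum.
R_cast iron shell = (1/0.18 − 1/0.1857)/(4π×58.8) = 2.308×10^-4 K/W
R_outer film = 1/(h·4πr_o²) = 1/(19.7×4π×0.1857²) = 0.1171 K/W
R_total = 0.1174 K/W
Q = ΔT/R_total = 181/0.1174

Q ≈ 1540 W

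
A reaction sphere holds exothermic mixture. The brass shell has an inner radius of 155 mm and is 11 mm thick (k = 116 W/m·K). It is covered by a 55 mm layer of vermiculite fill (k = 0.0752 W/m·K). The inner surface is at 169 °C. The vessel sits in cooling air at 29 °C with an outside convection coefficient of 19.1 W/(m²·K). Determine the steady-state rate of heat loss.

Q ≈ 83.7 W

Each spherical layer contributes R = (1/r_i − 1/r_o)/(4πk):
R_brass shell = (1/0.155 − 1/0.166)/(4π×116) = 2.933×10^-4 K/W
R_vermiculite fill = (1/0.166 − 1/0.221)/(4π×0.0752) = 1.586 K/W
R_outer film = 1/(h·4πr_o²) = 1/(19.1×4π×0.221²) = 0.0853 K/W
R_total = 1.672 K/W
Q = ΔT/R_total = 140/1.672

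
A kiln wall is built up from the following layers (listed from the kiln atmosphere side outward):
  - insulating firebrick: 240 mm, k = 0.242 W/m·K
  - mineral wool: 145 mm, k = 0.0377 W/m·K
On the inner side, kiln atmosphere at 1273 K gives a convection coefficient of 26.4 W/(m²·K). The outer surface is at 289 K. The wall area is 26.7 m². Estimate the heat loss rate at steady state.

Q ≈ 5390 W

Using the resistance-network approach (series):
R_inner film = 1/(h_i·A) = 1/(26.4×26.7) = 0.001419 K/W
R_insulating firebrick = L/(kA) = 0.24/(0.242×26.7) = 0.03714 K/W
R_mineral wool = L/(kA) = 0.145/(0.0377×26.7) = 0.1441 K/W
R_total = 0.1826 K/W
Q = ΔT / R_total = 984 / 0.1826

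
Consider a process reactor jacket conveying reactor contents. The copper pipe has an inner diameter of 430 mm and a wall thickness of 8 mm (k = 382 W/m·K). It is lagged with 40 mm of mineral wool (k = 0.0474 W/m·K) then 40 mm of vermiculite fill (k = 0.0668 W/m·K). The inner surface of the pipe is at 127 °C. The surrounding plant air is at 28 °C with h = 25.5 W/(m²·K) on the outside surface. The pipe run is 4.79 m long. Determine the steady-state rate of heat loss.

Radial resistances (cylindrical: R_cond = ln(r_o/r_i)/(2πkL), R_conv = 1/(h·2πrL)):
R_copper pipe wall = ln(223/215)/(2π×382×4.79) = 3.178×10^-6 K/W
R_mineral wool = ln(263/223)/(2π×0.0474×4.79) = 0.1156 K/W
R_vermiculite fill = ln(303/263)/(2π×0.0668×4.79) = 0.07042 K/W
R_outer film = 1/(h_o·2πr_oL) = 1/(25.5×2π×0.303×4.79) = 0.0043 K/W
R_total = 0.1904 K/W
Q = ΔT/R_total = 99/0.1904

Q ≈ 520 W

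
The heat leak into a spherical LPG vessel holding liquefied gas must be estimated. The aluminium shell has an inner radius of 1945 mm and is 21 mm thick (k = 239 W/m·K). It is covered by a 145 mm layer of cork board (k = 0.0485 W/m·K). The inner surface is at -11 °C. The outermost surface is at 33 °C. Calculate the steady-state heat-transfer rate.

Q ≈ 768 W

Each spherical layer contributes R = (1/r_i − 1/r_o)/(4πk):
R_aluminium shell = (1/1.945 − 1/1.966)/(4π×239) = 1.829×10^-6 K/W
R_cork board = (1/1.966 − 1/2.111)/(4π×0.0485) = 0.05733 K/W
R_total = 0.05733 K/W
Q = ΔT/R_total = 44/0.05733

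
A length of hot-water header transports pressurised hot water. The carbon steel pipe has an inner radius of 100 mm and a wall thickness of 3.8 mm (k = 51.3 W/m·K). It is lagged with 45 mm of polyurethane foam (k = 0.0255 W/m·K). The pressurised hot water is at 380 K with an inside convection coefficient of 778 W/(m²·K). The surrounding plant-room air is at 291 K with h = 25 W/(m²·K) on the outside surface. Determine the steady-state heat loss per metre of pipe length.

q′ ≈ 38.8 W/m

Treating each annulus and film as a series resistance:
R_inner film = 1/(h_i·2πr₁L) = 1/(778×2π×0.1×1) = 0.002046 K/W
R_carbon steel pipe wall = ln(103.8/100)/(2π×51.3×1) = 1.157×10^-4 K/W
R_polyurethane foam = ln(148.8/103.8)/(2π×0.0255×1) = 2.248 K/W
R_outer film = 1/(h_o·2πr_oL) = 1/(25×2π×0.1488×1) = 0.04278 K/W
R_total = 2.293 K/W
Q = ΔT/R_total = 89/2.293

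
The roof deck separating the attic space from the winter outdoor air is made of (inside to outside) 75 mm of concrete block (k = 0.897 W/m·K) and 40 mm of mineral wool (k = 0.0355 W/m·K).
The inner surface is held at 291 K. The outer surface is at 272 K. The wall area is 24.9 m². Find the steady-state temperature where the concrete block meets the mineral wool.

Thermal resistances in series:
R_concrete block = L/(kA) = 0.075/(0.897×24.9) = 0.003358 K/W
R_mineral wool = L/(kA) = 0.04/(0.0355×24.9) = 0.04525 K/W
R_total = 0.04861 K/W;  Q = ΔT/R_total = 19/0.04861 = 390.9 W
T_interface = T_inner − Q·ΣR(inner→interface) = 291 − 391×0.003358

T ≈ 290 K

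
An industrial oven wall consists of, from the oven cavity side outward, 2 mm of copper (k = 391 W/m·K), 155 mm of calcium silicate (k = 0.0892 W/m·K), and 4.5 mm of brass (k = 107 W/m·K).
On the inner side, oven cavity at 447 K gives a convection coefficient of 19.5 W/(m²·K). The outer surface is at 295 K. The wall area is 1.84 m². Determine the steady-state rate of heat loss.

Q ≈ 156 W

Series thermal resistances:
R_inner film = 1/(h_i·A) = 1/(19.5×1.84) = 0.02787 K/W
R_copper = L/(kA) = 0.002/(391×1.84) = 2.78×10^-6 K/W
R_calcium silicate = L/(kA) = 0.155/(0.0892×1.84) = 0.9444 K/W
R_brass = L/(kA) = 0.0045/(107×1.84) = 2.286×10^-5 K/W
R_total = 0.9723 K/W
Q = ΔT / R_total = 152 / 0.9723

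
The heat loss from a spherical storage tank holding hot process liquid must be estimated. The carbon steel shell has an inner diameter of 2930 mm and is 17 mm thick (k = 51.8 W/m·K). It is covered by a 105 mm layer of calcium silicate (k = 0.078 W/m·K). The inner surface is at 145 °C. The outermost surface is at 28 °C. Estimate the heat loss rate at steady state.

For a spherical shell R = (1/r₁ − 1/r₂)/(4πk); film R = 1/(h·4πr²). In series:
R_carbon steel shell = (1/1.465 − 1/1.482)/(4π×51.8) = 1.203×10^-5 K/W
R_calcium silicate = (1/1.482 − 1/1.587)/(4π×0.078) = 0.04555 K/W
R_total = 0.04556 K/W
Q = ΔT/R_total = 117/0.04556

Q ≈ 2570 W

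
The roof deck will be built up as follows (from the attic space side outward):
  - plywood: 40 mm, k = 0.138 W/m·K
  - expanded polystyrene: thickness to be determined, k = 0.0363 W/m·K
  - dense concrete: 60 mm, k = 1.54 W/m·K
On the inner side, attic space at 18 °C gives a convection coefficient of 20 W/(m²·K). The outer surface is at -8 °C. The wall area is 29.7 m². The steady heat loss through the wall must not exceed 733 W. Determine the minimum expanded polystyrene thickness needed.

Model the wall as resistances in series:
R_inner film = 1/(h_i·A) = 1/(20×29.7) = 0.001684 K/W
R_plywood = L/(kA) = 0.04/(0.138×29.7) = 0.009759 K/W
R_dense concrete = L/(kA) = 0.06/(1.54×29.7) = 0.001312 K/W
Sum of the known resistances R_other = 0.01275 K/W
Required total resistance R_tot = ΔT/Q_allow = 26/733 = 0.03547 K/W
R_expanded polystyrene = R_tot − R_other = 0.02272 K/W
L = R·k·A = 0.02272×0.0363×29.7

L ≈ 24.5 mm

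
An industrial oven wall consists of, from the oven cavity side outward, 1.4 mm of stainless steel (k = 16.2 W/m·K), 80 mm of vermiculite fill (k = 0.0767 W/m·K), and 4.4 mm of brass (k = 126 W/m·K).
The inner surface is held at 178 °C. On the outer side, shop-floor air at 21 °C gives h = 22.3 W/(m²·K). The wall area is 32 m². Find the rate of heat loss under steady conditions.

Thermal resistances in series:
R_stainless steel = L/(kA) = 0.0014/(16.2×32) = 2.701×10^-6 K/W
R_vermiculite fill = L/(kA) = 0.08/(0.0767×32) = 0.03259 K/W
R_brass = L/(kA) = 0.0044/(126×32) = 1.091×10^-6 K/W
R_outer film = 1/(h_o·A) = 1/(22.3×32) = 0.001401 K/W
R_total = 0.034 K/W
Q = ΔT / R_total = 157 / 0.034

Q ≈ 4620 W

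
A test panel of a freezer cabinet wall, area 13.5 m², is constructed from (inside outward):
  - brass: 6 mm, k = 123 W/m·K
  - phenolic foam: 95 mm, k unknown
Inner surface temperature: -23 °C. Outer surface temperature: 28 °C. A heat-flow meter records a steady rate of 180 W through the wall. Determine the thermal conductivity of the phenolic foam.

Treating each layer as a thermal resistance in series:
R_brass = L/(kA) = 0.006/(123×13.5) = 3.613×10^-6 K/W
Sum of known resistances R_other = 3.613×10^-6 K/W
Total R = ΔT/Q = 51/180 = 0.2833 K/W
R_phenolic foam = R_total − R_other = 0.2833 K/W
k = L/(R·A) = 0.095/(0.2833×13.5)

k ≈ 0.0248 W/(m·K)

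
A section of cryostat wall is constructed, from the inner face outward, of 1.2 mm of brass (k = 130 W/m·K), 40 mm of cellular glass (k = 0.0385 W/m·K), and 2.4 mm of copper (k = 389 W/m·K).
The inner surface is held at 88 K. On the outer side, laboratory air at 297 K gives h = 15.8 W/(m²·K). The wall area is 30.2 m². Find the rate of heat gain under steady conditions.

Using the resistance-network approach (series):
R_brass = L/(kA) = 0.0012/(130×30.2) = 3.057×10^-7 K/W
R_cellular glass = L/(kA) = 0.04/(0.0385×30.2) = 0.0344 K/W
R_copper = L/(kA) = 0.0024/(389×30.2) = 2.043×10^-7 K/W
R_outer film = 1/(h_o·A) = 1/(15.8×30.2) = 0.002096 K/W
R_total = 0.0365 K/W
Q = ΔT / R_total = 209 / 0.0365

Q ≈ 5730 W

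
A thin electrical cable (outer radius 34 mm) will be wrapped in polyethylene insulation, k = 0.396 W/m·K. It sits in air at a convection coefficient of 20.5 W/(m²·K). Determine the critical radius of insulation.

r_cr ≈ 19.3 mm

For a cylinder r_cr = k/h = 0.396/20.5
r_cr = 19.3 mm; since the bare radius (34 mm) is above r_cr, any added insulation will reduce heat loss.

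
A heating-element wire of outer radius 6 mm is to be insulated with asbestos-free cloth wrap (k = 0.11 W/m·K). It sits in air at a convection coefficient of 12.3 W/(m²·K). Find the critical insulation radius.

r_cr ≈ 8.94 mm

For a cylinder r_cr = k/h = 0.11/12.3
r_cr = 8.94 mm; since the bare radius (6 mm) is below r_cr, adding a thin layer of insulation will *increase* heat loss.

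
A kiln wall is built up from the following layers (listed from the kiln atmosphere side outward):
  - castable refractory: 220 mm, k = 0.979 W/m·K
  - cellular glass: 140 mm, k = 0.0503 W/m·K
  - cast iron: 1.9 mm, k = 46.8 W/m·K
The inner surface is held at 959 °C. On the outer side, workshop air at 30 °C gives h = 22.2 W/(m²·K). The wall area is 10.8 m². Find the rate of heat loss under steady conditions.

Model the wall as resistances in series:
R_castable refractory = L/(kA) = 0.22/(0.979×10.8) = 0.02081 K/W
R_cellular glass = L/(kA) = 0.14/(0.0503×10.8) = 0.2577 K/W
R_cast iron = L/(kA) = 0.0019/(46.8×10.8) = 3.759×10^-6 K/W
R_outer film = 1/(h_o·A) = 1/(22.2×10.8) = 0.004171 K/W
R_total = 0.2827 K/W
Q = ΔT / R_total = 929 / 0.2827

Q ≈ 3290 W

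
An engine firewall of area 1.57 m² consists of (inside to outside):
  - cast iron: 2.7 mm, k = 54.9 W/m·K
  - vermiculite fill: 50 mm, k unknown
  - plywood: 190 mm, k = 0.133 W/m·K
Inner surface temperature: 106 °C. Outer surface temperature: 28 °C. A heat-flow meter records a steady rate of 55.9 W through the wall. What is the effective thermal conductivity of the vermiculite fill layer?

k ≈ 0.0656 W/(m·K)

Treating each layer as a thermal resistance in series:
R_cast iron = L/(kA) = 0.0027/(54.9×1.57) = 3.133×10^-5 K/W
R_plywood = L/(kA) = 0.19/(0.133×1.57) = 0.9099 K/W
Sum of known resistances R_other = 0.9099 K/W
Total R = ΔT/Q = 78/55.9 = 1.395 K/W
R_vermiculite fill = R_total − R_other = 0.4854 K/W
k = L/(R·A) = 0.05/(0.4854×1.57)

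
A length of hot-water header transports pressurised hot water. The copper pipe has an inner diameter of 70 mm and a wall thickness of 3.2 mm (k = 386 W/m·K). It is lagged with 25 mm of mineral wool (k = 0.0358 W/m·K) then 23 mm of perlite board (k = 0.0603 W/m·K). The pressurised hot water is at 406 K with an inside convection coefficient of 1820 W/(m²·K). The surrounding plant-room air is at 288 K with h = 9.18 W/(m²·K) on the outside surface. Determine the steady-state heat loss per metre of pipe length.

q′ ≈ 36.2 W/m

Radial resistances (cylindrical: R_cond = ln(r_o/r_i)/(2πkL), R_conv = 1/(h·2πrL)):
R_inner film = 1/(h_i·2πr₁L) = 1/(1820×2π×0.035×1) = 0.002499 K/W
R_copper pipe wall = ln(38.2/35)/(2π×386×1) = 3.607×10^-5 K/W
R_mineral wool = ln(63.2/38.2)/(2π×0.0358×1) = 2.238 K/W
R_perlite board = ln(86.2/63.2)/(2π×0.0603×1) = 0.8192 K/W
R_outer film = 1/(h_o·2πr_oL) = 1/(9.18×2π×0.0862×1) = 0.2011 K/W
R_total = 3.261 K/W
Q = ΔT/R_total = 118/3.261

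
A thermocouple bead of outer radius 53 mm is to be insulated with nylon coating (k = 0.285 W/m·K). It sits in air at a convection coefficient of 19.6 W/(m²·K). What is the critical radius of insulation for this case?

r_cr ≈ 29.1 mm

For a sphere r_cr = 2k/h = 2×0.285/19.6
r_cr = 29.1 mm; since the bare radius (53 mm) is above r_cr, any added insulation will reduce heat loss.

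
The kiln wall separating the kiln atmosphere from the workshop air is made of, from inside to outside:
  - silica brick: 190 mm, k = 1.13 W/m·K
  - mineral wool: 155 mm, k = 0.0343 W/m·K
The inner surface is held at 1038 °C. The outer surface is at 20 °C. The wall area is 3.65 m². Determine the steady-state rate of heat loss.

Q ≈ 793 W

Model the wall as resistances in series:
R_silica brick = L/(kA) = 0.19/(1.13×3.65) = 0.04607 K/W
R_mineral wool = L/(kA) = 0.155/(0.0343×3.65) = 1.238 K/W
R_total = 1.284 K/W
Q = ΔT / R_total = 1018 / 1.284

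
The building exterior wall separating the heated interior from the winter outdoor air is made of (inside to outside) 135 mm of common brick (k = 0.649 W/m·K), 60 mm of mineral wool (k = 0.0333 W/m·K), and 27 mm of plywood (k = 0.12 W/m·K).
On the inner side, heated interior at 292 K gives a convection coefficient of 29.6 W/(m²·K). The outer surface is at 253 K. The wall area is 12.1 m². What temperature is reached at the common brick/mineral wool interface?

Treating each layer as a thermal resistance in series:
R_inner film = 1/(h_i·A) = 1/(29.6×12.1) = 0.002792 K/W
R_common brick = L/(kA) = 0.135/(0.649×12.1) = 0.01719 K/W
R_mineral wool = L/(kA) = 0.06/(0.0333×12.1) = 0.1489 K/W
R_plywood = L/(kA) = 0.027/(0.12×12.1) = 0.0186 K/W
R_total = 0.1875 K/W;  Q = ΔT/R_total = 39/0.1875 = 208 W
T_interface = T_inner − Q·ΣR(inner→interface) = 292 − 208×0.01998

T ≈ 288 K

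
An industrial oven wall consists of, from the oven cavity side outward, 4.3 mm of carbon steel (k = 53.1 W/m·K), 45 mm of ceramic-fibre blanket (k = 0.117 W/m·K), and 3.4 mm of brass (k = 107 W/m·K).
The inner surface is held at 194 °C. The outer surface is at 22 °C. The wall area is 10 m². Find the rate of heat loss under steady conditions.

Thermal resistances in series:
R_carbon steel = L/(kA) = 0.0043/(53.1×10) = 8.098×10^-6 K/W
R_ceramic-fibre blanket = L/(kA) = 0.045/(0.117×10) = 0.03846 K/W
R_brass = L/(kA) = 0.0034/(107×10) = 3.178×10^-6 K/W
R_total = 0.03847 K/W
Q = ΔT / R_total = 172 / 0.03847

Q ≈ 4470 W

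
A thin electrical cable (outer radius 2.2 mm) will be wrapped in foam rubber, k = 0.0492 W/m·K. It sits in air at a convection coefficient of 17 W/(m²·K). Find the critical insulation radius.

For a cylinder r_cr = k/h = 0.0492/17
r_cr = 2.89 mm; since the bare radius (2.2 mm) is below r_cr, adding a thin layer of insulation will *increase* heat loss.

r_cr ≈ 2.89 mm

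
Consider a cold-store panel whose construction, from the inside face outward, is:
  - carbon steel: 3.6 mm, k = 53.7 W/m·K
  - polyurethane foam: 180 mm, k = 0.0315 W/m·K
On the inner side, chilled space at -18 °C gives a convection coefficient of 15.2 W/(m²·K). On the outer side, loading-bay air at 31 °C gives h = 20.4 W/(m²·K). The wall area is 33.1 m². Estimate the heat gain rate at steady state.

Q ≈ 278 W

Thermal resistances in series:
R_inner film = 1/(h_i·A) = 1/(15.2×33.1) = 0.001988 K/W
R_carbon steel = L/(kA) = 0.0036/(53.7×33.1) = 2.025×10^-6 K/W
R_polyurethane foam = L/(kA) = 0.18/(0.0315×33.1) = 0.1726 K/W
R_outer film = 1/(h_o·A) = 1/(20.4×33.1) = 0.001481 K/W
R_total = 0.1761 K/W
Q = ΔT / R_total = 49 / 0.1761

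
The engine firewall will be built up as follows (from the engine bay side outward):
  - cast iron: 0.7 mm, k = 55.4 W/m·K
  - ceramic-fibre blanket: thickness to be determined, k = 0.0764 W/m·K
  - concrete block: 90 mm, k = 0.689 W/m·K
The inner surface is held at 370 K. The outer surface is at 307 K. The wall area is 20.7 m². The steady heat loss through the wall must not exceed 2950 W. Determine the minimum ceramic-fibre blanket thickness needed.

L ≈ 23.8 mm

Model the wall as resistances in series:
R_cast iron = L/(kA) = 0.0007/(55.4×20.7) = 6.104×10^-7 K/W
R_concrete block = L/(kA) = 0.09/(0.689×20.7) = 0.00631 K/W
Sum of the known resistances R_other = 0.006311 K/W
Required total resistance R_tot = ΔT/Q_allow = 63/2950 = 0.02136 K/W
R_ceramic-fibre blanket = R_tot − R_other = 0.01504 K/W
L = R·k·A = 0.01504×0.0764×20.7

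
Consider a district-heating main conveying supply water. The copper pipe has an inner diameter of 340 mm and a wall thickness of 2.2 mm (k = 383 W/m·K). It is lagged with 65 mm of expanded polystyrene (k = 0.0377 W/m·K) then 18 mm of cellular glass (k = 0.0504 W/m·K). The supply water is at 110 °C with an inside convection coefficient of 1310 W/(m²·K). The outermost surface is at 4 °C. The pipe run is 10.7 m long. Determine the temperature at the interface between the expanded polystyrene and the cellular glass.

T ≈ 19.5 °C

Radial resistances (cylindrical: R_cond = ln(r_o/r_i)/(2πkL), R_conv = 1/(h·2πrL)):
R_inner film = 1/(h_i·2πr₁L) = 1/(1310×2π×0.17×10.7) = 6.679×10^-5 K/W
R_copper pipe wall = ln(172.2/170)/(2π×383×10.7) = 4.994×10^-7 K/W
R_expanded polystyrene = ln(237.2/172.2)/(2π×0.0377×10.7) = 0.1264 K/W
R_cellular glass = ln(255.2/237.2)/(2π×0.0504×10.7) = 0.02159 K/W
R_total = 0.148 K/W
Q = ΔT/R_total = 106/0.148
Q = 716 W
T_interface = T_inner − Q·ΣR(inner→interface) = 110 − 716×0.1264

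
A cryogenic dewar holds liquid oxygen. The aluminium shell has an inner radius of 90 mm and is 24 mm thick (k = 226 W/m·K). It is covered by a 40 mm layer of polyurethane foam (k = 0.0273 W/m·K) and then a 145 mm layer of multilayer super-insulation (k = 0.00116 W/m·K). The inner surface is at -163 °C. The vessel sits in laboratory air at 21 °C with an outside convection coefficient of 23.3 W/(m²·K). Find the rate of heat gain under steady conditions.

Radial (spherical) resistances in series:
R_aluminium shell = (1/0.09 − 1/0.114)/(4π×226) = 8.237×10^-4 K/W
R_polyurethane foam = (1/0.114 − 1/0.154)/(4π×0.0273) = 6.641 K/W
R_multilayer super-insulation = (1/0.154 − 1/0.299)/(4π×0.00116) = 216 K/W
R_outer film = 1/(h·4πr_o²) = 1/(23.3×4π×0.299²) = 0.0382 K/W
R_total = 222.7 K/W
Q = ΔT/R_total = 184/222.7

Q ≈ 0.826 W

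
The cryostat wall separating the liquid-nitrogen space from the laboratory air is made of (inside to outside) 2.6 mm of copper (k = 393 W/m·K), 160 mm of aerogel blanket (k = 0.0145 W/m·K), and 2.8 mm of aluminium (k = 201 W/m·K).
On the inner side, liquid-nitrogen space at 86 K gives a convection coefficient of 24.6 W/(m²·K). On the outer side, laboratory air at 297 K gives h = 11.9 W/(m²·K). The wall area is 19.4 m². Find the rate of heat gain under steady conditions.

Q ≈ 367 W

Thermal resistances in series:
R_inner film = 1/(h_i·A) = 1/(24.6×19.4) = 0.002095 K/W
R_copper = L/(kA) = 0.0026/(393×19.4) = 3.41×10^-7 K/W
R_aerogel blanket = L/(kA) = 0.16/(0.0145×19.4) = 0.5688 K/W
R_aluminium = L/(kA) = 0.0028/(201×19.4) = 7.181×10^-7 K/W
R_outer film = 1/(h_o·A) = 1/(11.9×19.4) = 0.004332 K/W
R_total = 0.5752 K/W
Q = ΔT / R_total = 211 / 0.5752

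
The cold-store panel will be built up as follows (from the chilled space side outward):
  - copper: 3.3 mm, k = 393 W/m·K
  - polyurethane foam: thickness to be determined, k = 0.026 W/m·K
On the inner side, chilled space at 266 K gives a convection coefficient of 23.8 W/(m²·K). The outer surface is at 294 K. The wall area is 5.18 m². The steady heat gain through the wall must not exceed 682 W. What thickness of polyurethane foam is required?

L ≈ 4.44 mm

Series thermal resistances:
R_inner film = 1/(h_i·A) = 1/(23.8×5.18) = 0.008111 K/W
R_copper = L/(kA) = 0.0033/(393×5.18) = 1.621×10^-6 K/W
Sum of the known resistances R_other = 0.008113 K/W
Required total resistance R_tot = ΔT/Q_allow = 28/682 = 0.04106 K/W
R_polyurethane foam = R_tot − R_other = 0.03294 K/W
L = R·k·A = 0.03294×0.026×5.18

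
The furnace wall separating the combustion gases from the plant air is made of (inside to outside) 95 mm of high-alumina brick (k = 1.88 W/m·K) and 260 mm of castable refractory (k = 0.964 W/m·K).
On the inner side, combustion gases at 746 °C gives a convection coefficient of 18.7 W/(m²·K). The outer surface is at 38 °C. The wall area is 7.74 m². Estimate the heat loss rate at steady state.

Q ≈ 14700 W

Model the wall as resistances in series:
R_inner film = 1/(h_i·A) = 1/(18.7×7.74) = 0.006909 K/W
R_high-alumina brick = L/(kA) = 0.095/(1.88×7.74) = 0.006529 K/W
R_castable refractory = L/(kA) = 0.26/(0.964×7.74) = 0.03485 K/W
R_total = 0.04828 K/W
Q = ΔT / R_total = 708 / 0.04828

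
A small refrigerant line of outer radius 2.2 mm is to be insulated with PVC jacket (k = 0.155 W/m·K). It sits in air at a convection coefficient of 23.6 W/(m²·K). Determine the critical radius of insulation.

For a cylinder r_cr = k/h = 0.155/23.6
r_cr = 6.57 mm; since the bare radius (2.2 mm) is below r_cr, adding a thin layer of insulation will *increase* heat loss.

r_cr ≈ 6.57 mm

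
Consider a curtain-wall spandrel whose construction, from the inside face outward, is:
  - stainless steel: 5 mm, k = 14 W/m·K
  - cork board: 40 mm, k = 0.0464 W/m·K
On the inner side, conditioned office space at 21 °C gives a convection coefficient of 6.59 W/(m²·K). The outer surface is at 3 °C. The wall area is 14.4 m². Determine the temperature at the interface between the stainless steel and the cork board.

T ≈ 18.3 °C

Treating each layer as a thermal resistance in series:
R_inner film = 1/(h_i·A) = 1/(6.59×14.4) = 0.01054 K/W
R_stainless steel = L/(kA) = 0.005/(14×14.4) = 2.48×10^-5 K/W
R_cork board = L/(kA) = 0.04/(0.0464×14.4) = 0.05987 K/W
R_total = 0.07043 K/W;  Q = ΔT/R_total = 18/0.07043 = 255.6 W
T_interface = T_inner − Q·ΣR(inner→interface) = 21 − 256×0.01056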